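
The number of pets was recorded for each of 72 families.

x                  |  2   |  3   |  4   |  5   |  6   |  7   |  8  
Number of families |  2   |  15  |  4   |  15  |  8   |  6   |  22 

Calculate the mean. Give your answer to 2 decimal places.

5.64

Values: 2, 3, 4, 5, 6, 7, 8
Σfx = 2×2 + 15×3 + 4×4 + 15×5 + 8×6 + 6×7 + 22×8 = 406
n = Σf = 72
Mean = 406 / 72 = 5.6389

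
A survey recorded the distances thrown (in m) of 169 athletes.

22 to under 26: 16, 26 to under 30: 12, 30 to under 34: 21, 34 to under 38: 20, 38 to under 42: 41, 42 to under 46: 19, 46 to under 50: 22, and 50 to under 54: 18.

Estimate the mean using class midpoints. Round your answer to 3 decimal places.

38.935

Midpoints: 24, 28, 32, 36, 40, 44, 48, 52
Σfm = 16×24 + 12×28 + 21×32 + 20×36 + 41×40 + 19×44 + 22×48 + 18×52 = 6580
n = Σf = 169
Mean = 6580 / 169 = 38.9349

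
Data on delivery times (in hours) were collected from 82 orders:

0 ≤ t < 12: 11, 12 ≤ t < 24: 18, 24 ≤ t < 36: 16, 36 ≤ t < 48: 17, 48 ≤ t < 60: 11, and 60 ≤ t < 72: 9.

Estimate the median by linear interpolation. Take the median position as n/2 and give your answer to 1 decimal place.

Cumulative frequencies: 11, 29, 45, 62, 73, 82
n = 82; position = n/2 = 41.
This falls in the class 24 ≤ t < 36: L = 24, F = 29, f = 16, h = 12.
Median ≈ 24 + ((41 − 29) / 16) × 12 = 33.0000

33.0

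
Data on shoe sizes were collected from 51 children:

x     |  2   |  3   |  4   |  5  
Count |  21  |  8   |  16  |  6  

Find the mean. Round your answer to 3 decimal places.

3.137

Values: 2, 3, 4, 5
Σfx = 21×2 + 8×3 + 16×4 + 6×5 = 160
n = Σf = 51
Mean = 160 / 51 = 3.1373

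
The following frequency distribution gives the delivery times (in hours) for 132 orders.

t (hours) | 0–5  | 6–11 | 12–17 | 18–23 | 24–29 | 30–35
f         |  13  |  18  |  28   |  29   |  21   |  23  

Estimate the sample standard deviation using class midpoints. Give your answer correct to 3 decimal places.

Midpoints: 2.5, 8.5, 14.5, 20.5, 26.5, 32.5
n = 132, Σfm = 2490, mean = 18.8636
Σfm² = 58497
Σf(m − x̄)² = Σfm² − (Σfm)²/n = 58497 − 2490²/132 = 11526.5455
Sample variance = 11526.5455 / 131 = 87.9889
Standard deviation = √87.9889 = 9.3802

9.380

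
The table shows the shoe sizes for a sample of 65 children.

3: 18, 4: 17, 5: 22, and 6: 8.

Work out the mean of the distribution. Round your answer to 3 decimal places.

Values: 3, 4, 5, 6
Σfx = 18×3 + 17×4 + 22×5 + 8×6 = 280
n = Σf = 65
Mean = 280 / 65 = 4.3077

4.308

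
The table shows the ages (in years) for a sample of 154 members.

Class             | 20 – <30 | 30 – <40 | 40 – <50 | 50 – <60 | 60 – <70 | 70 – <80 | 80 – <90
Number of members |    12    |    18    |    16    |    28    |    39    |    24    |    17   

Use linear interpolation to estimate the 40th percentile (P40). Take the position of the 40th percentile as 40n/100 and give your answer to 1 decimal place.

55.6

Cumulative frequencies: 12, 30, 46, 74, 113, 137, 154
n = 154; position = 40n/100 = 61.6.
This falls in the class 50 – <60: L = 50, F = 46, f = 28, h = 10.
40th percentile ≈ 50 + ((61.6 − 46) / 28) × 10 = 55.5714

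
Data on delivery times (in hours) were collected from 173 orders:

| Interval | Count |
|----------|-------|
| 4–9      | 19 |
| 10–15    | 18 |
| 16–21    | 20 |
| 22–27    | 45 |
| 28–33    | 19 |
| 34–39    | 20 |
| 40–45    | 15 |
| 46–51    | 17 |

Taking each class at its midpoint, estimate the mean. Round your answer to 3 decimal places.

Midpoints: 6.5, 12.5, 18.5, 24.5, 30.5, 36.5, 42.5, 48.5
Σfm = 19×6.5 + 18×12.5 + 20×18.5 + 45×24.5 + 19×30.5 + 20×36.5 + 15×42.5 + 17×48.5 = 4592.5
n = Σf = 173
Mean = 4592.5 / 173 = 26.5462

26.546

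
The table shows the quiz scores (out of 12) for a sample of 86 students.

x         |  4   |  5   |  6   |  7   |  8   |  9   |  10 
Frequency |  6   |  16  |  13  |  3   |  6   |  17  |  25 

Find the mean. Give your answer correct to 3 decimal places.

Values: 4, 5, 6, 7, 8, 9, 10
Σfx = 6×4 + 16×5 + 13×6 + 3×7 + 6×8 + 17×9 + 25×10 = 654
n = Σf = 86
Mean = 654 / 86 = 7.6047

7.605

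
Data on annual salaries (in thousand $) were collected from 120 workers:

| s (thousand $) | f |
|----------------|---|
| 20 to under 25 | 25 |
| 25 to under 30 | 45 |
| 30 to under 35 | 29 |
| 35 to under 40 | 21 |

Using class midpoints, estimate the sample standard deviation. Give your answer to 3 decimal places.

5.029

Midpoints: 22.5, 27.5, 32.5, 37.5
n = 120, Σfm = 3530, mean = 29.4167
Σfm² = 106850
Σf(m − x̄)² = Σfm² − (Σfm)²/n = 106850 − 3530²/120 = 3009.1667
Sample variance = 3009.1667 / 119 = 25.2871
Standard deviation = √25.2871 = 5.0286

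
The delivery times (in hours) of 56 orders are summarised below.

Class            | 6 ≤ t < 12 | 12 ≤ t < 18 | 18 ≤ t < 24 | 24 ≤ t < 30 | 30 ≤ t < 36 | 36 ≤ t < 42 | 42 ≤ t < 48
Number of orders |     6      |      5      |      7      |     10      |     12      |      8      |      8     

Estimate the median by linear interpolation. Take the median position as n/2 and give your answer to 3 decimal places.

30.000

Cumulative frequencies: 6, 11, 18, 28, 40, 48, 56
n = 56; position = n/2 = 28.
This falls in the class 24 ≤ t < 30: L = 24, F = 18, f = 10, h = 6.
Median ≈ 24 + ((28 − 18) / 10) × 6 = 30.0000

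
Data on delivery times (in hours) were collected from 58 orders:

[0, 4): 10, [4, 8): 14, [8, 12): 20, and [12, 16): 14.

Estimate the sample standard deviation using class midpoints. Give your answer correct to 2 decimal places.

4.14

Midpoints: 2, 6, 10, 14
n = 58, Σfm = 500, mean = 8.6207
Σfm² = 5288
Σf(m − x̄)² = Σfm² − (Σfm)²/n = 5288 − 500²/58 = 977.6552
Sample variance = 977.6552 / 57 = 17.1518
Standard deviation = √17.1518 = 4.1415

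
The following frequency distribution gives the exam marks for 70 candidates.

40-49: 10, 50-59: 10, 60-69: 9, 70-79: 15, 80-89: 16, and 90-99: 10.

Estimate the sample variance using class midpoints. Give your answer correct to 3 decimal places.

Midpoints: 44.5, 54.5, 64.5, 74.5, 84.5, 94.5
n = 70, Σfm = 4985, mean = 71.2143
Σfm² = 373747.5
Σf(m − x̄)² = Σfm² − (Σfm)²/n = 373747.5 − 4985²/70 = 18744.2857
Sample variance = 18744.2857 / 69 = 271.6563

271.656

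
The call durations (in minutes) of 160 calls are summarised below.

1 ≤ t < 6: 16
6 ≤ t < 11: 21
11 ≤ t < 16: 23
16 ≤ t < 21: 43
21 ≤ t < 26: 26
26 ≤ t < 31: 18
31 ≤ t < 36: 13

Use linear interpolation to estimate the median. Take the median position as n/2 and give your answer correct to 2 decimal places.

18.33

Cumulative frequencies: 16, 37, 60, 103, 129, 147, 160
n = 160; position = n/2 = 80.
This falls in the class 16 ≤ t < 21: L = 16, F = 60, f = 43, h = 5.
Median ≈ 16 + ((80 − 60) / 43) × 5 = 18.3256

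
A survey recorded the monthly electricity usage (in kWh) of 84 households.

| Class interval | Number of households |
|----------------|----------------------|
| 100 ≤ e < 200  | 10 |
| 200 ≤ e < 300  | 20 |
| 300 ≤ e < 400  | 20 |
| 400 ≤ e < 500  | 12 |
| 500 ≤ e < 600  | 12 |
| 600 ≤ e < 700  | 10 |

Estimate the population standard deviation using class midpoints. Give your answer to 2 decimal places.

155.05

Midpoints: 150, 250, 350, 450, 550, 650
n = 84, Σfm = 32000, mean = 380.9524
Σfm² = 14210000
Σf(m − x̄)² = Σfm² − (Σfm)²/n = 14210000 − 32000²/84 = 2019523.8095
Population variance = 2019523.8095 / 84 = 24041.9501
Standard deviation = √24041.9501 = 155.0547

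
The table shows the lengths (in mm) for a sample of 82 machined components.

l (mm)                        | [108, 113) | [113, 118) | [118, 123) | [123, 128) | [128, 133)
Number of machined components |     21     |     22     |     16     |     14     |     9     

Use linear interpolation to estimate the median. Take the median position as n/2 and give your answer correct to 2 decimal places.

117.55

Cumulative frequencies: 21, 43, 59, 73, 82
n = 82; position = n/2 = 41.
This falls in the class [113, 118): L = 113, F = 21, f = 22, h = 5.
Median ≈ 113 + ((41 − 21) / 22) × 5 = 117.5455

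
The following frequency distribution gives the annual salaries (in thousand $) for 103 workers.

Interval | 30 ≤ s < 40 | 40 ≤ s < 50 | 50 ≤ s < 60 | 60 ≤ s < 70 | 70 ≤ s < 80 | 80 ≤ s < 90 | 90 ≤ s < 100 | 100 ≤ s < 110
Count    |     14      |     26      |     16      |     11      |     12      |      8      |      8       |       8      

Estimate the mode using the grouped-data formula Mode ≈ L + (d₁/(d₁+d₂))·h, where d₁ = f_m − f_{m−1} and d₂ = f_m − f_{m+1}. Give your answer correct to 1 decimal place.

Modal class: 40 ≤ s < 50 (highest frequency 26).
d₁ = 26 − 14 = 12, d₂ = 26 − 16 = 10
Mode ≈ 40 + (12/(12+10)) × 10 = 40 + 5.4545 = 45.4545

45.5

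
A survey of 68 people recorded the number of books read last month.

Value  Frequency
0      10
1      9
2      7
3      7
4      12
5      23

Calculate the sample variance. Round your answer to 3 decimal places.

Values: 0, 1, 2, 3, 4, 5
n = 68, Σfx = 207, mean = 3.0441
Σfx² = 867
Σf(x − x̄)² = Σfx² − (Σfx)²/n = 867 − 207²/68 = 236.8676
Sample variance = 236.8676 / 67 = 3.5353

3.535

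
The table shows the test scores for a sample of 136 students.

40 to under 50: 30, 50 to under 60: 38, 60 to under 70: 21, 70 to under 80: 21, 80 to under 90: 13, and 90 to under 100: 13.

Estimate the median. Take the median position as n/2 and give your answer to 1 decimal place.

Cumulative frequencies: 30, 68, 89, 110, 123, 136
n = 136; position = n/2 = 68.
This falls in the class 50 to under 60: L = 50, F = 30, f = 38, h = 10.
Median ≈ 50 + ((68 − 30) / 38) × 10 = 60.0000

60.0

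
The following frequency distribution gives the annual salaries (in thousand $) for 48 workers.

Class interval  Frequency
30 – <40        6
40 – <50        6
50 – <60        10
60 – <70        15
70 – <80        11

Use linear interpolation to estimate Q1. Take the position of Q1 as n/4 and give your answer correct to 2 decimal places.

Cumulative frequencies: 6, 12, 22, 37, 48
n = 48; position = n/4 = 12.
This falls in the class 40 – <50: L = 40, F = 6, f = 6, h = 10.
Lower quartile ≈ 40 + ((12 − 6) / 6) × 10 = 50.0000

50.00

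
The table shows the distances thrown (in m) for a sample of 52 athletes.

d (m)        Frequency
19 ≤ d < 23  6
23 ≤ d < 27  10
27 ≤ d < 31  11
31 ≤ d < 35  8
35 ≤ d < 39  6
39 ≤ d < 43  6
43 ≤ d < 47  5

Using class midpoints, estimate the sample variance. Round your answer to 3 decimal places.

Midpoints: 21, 25, 29, 33, 37, 41, 45
n = 52, Σfm = 1652, mean = 31.7692
Σfm² = 55284
Σf(m − x̄)² = Σfm² − (Σfm)²/n = 55284 − 1652²/52 = 2801.2308
Sample variance = 2801.2308 / 51 = 54.9261

54.926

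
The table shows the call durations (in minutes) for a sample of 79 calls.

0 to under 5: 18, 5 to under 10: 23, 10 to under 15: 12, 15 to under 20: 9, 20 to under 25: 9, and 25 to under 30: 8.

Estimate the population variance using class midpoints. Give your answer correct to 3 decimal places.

Midpoints: 2.5, 7.5, 12.5, 17.5, 22.5, 27.5
n = 79, Σfm = 947.5, mean = 11.9937
Σfm² = 16643.75
Σf(m − x̄)² = Σfm² − (Σfm)²/n = 16643.75 − 947.5²/79 = 5279.7468
Population variance = 5279.7468 / 79 = 66.8322

66.832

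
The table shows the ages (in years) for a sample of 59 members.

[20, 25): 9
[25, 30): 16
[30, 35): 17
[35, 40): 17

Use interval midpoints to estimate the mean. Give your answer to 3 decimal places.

31.059

Midpoints: 22.5, 27.5, 32.5, 37.5
Σfm = 9×22.5 + 16×27.5 + 17×32.5 + 17×37.5 = 1832.5
n = Σf = 59
Mean = 1832.5 / 59 = 31.0593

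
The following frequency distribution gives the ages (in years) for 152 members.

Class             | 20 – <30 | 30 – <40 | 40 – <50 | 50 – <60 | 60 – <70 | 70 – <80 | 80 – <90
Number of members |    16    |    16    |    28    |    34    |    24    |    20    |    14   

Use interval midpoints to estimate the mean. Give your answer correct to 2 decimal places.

Midpoints: 25, 35, 45, 55, 65, 75, 85
Σfm = 16×25 + 16×35 + 28×45 + 34×55 + 24×65 + 20×75 + 14×85 = 8340
n = Σf = 152
Mean = 8340 / 152 = 54.8684

54.87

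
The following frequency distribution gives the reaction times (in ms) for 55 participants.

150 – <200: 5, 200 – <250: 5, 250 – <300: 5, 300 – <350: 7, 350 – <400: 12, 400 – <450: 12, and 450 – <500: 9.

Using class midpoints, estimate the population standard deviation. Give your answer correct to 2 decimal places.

93.23

Midpoints: 175, 225, 275, 325, 375, 425, 475
n = 55, Σfm = 19525, mean = 355.0000
Σfm² = 7409375
Σf(m − x̄)² = Σfm² − (Σfm)²/n = 7409375 − 19525²/55 = 478000.0000
Population variance = 478000.0000 / 55 = 8690.9091
Standard deviation = √8690.9091 = 93.2250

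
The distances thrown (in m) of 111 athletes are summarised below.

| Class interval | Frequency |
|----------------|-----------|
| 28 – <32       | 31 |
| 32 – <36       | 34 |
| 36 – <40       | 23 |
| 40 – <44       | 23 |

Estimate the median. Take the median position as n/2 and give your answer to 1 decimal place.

Cumulative frequencies: 31, 65, 88, 111
n = 111; position = n/2 = 55.5.
This falls in the class 32 – <36: L = 32, F = 31, f = 34, h = 4.
Median ≈ 32 + ((55.5 − 31) / 34) × 4 = 34.8824

34.9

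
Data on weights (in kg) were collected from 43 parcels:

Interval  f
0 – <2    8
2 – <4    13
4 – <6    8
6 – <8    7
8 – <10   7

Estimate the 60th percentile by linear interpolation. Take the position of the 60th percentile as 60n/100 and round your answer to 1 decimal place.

5.2

Cumulative frequencies: 8, 21, 29, 36, 43
n = 43; position = 60n/100 = 25.8.
This falls in the class 4 – <6: L = 4, F = 21, f = 8, h = 2.
60th percentile ≈ 4 + ((25.8 − 21) / 8) × 2 = 5.2000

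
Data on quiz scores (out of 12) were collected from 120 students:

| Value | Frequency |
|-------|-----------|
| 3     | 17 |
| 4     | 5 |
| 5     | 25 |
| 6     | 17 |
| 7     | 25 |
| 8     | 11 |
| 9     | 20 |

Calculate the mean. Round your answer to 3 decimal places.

Values: 3, 4, 5, 6, 7, 8, 9
Σfx = 17×3 + 5×4 + 25×5 + 17×6 + 25×7 + 11×8 + 20×9 = 741
n = Σf = 120
Mean = 741 / 120 = 6.1750

6.175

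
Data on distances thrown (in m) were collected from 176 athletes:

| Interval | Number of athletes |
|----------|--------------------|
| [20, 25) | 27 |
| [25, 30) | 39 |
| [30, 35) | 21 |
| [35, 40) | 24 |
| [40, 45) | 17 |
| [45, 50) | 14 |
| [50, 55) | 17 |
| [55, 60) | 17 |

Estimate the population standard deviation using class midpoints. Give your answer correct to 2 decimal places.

11.41

Midpoints: 22.5, 27.5, 32.5, 37.5, 42.5, 47.5, 52.5, 57.5
n = 176, Σfm = 6520, mean = 37.0455
Σfm² = 264450
Σf(m − x̄)² = Σfm² − (Σfm)²/n = 264450 − 6520²/176 = 22913.6364
Population variance = 22913.6364 / 176 = 130.1911
Standard deviation = √130.1911 = 11.4101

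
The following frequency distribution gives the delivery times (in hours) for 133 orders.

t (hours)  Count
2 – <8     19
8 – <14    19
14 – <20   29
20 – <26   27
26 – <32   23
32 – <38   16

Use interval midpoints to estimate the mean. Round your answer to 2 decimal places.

Midpoints: 5, 11, 17, 23, 29, 35
Σfm = 19×5 + 19×11 + 29×17 + 27×23 + 23×29 + 16×35 = 2645
n = Σf = 133
Mean = 2645 / 133 = 19.8872

19.89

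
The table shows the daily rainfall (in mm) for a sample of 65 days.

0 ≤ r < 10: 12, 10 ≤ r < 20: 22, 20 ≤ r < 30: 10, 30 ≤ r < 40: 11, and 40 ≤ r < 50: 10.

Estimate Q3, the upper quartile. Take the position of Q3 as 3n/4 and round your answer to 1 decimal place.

Cumulative frequencies: 12, 34, 44, 55, 65
n = 65; position = 3n/4 = 48.75.
This falls in the class 30 ≤ r < 40: L = 30, F = 44, f = 11, h = 10.
Upper quartile ≈ 30 + ((48.75 − 44) / 11) × 10 = 34.3182

34.3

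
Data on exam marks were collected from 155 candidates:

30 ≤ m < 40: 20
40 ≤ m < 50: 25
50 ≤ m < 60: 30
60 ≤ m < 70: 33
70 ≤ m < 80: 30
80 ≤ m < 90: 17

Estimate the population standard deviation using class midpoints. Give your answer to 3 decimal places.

15.466

Midpoints: 35, 45, 55, 65, 75, 85
n = 155, Σfm = 9315, mean = 60.0968
Σfm² = 596875
Σf(m − x̄)² = Σfm² − (Σfm)²/n = 596875 − 9315²/155 = 37073.5484
Population variance = 37073.5484 / 155 = 239.1842
Standard deviation = √239.1842 = 15.4656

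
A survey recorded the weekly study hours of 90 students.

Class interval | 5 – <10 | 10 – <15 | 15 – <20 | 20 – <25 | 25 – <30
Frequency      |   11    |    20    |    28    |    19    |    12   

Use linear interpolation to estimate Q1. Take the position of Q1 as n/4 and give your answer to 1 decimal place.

Cumulative frequencies: 11, 31, 59, 78, 90
n = 90; position = n/4 = 22.5.
This falls in the class 10 – <15: L = 10, F = 11, f = 20, h = 5.
Lower quartile ≈ 10 + ((22.5 − 11) / 20) × 5 = 12.8750

12.9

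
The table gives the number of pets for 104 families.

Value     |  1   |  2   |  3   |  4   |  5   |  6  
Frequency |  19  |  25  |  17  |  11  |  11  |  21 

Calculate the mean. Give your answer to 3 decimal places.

Values: 1, 2, 3, 4, 5, 6
Σfx = 19×1 + 25×2 + 17×3 + 11×4 + 11×5 + 21×6 = 345
n = Σf = 104
Mean = 345 / 104 = 3.3173

3.317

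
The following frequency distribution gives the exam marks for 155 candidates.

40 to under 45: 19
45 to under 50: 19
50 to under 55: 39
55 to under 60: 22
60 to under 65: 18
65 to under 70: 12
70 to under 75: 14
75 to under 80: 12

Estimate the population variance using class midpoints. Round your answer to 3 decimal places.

Midpoints: 42.5, 47.5, 52.5, 57.5, 62.5, 67.5, 72.5, 77.5
n = 155, Σfm = 8902.5, mean = 57.4355
Σfm² = 528068.75
Σf(m − x̄)² = Σfm² − (Σfm)²/n = 528068.75 − 8902.5²/155 = 16749.3548
Population variance = 16749.3548 / 155 = 108.0604

108.060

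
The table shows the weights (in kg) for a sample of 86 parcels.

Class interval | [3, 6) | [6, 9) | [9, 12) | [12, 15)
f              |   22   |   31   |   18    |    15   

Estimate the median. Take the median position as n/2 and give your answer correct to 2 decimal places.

8.03

Cumulative frequencies: 22, 53, 71, 86
n = 86; position = n/2 = 43.
This falls in the class [6, 9): L = 6, F = 22, f = 31, h = 3.
Median ≈ 6 + ((43 − 22) / 31) × 3 = 8.0323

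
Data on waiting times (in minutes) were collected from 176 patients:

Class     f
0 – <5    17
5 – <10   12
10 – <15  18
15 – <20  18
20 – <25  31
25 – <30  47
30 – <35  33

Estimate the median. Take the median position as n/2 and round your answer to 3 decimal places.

Cumulative frequencies: 17, 29, 47, 65, 96, 143, 176
n = 176; position = n/2 = 88.
This falls in the class 20 – <25: L = 20, F = 65, f = 31, h = 5.
Median ≈ 20 + ((88 − 65) / 31) × 5 = 23.7097

23.710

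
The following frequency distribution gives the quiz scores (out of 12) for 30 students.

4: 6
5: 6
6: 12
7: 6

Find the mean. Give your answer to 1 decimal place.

5.6

Values: 4, 5, 6, 7
Σfx = 6×4 + 6×5 + 12×6 + 6×7 = 168
n = Σf = 30
Mean = 168 / 30 = 5.6000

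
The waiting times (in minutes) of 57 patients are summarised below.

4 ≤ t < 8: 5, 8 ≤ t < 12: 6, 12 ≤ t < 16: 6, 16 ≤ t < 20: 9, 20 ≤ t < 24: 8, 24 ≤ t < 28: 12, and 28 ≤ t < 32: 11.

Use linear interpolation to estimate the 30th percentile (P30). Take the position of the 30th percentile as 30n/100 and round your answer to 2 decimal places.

Cumulative frequencies: 5, 11, 17, 26, 34, 46, 57
n = 57; position = 30n/100 = 17.1.
This falls in the class 16 ≤ t < 20: L = 16, F = 17, f = 9, h = 4.
30th percentile ≈ 16 + ((17.1 − 17) / 9) × 4 = 16.0444

16.04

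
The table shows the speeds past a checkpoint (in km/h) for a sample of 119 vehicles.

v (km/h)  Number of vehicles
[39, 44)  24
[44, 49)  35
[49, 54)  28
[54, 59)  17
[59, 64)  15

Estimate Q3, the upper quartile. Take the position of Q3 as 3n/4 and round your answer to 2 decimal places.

54.66

Cumulative frequencies: 24, 59, 87, 104, 119
n = 119; position = 3n/4 = 89.25.
This falls in the class [54, 59): L = 54, F = 87, f = 17, h = 5.
Upper quartile ≈ 54 + ((89.25 − 87) / 17) × 5 = 54.6618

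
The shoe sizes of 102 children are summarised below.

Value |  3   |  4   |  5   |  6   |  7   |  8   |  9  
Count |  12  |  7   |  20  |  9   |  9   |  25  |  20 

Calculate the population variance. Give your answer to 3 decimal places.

Values: 3, 4, 5, 6, 7, 8, 9
n = 102, Σfx = 661, mean = 6.4804
Σfx² = 4705
Σf(x − x̄)² = Σfx² − (Σfx)²/n = 4705 − 661²/102 = 421.4608
Population variance = 421.4608 / 102 = 4.1320

4.132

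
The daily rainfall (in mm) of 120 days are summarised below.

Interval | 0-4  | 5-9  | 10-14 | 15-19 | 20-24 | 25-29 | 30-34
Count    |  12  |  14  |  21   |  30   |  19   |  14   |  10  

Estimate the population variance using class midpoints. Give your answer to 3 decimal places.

Midpoints: 2, 7, 12, 17, 22, 27, 32
n = 120, Σfm = 2000, mean = 16.6667
Σfm² = 42070
Σf(m − x̄)² = Σfm² − (Σfm)²/n = 42070 − 2000²/120 = 8736.6667
Population variance = 8736.6667 / 120 = 72.8056

72.806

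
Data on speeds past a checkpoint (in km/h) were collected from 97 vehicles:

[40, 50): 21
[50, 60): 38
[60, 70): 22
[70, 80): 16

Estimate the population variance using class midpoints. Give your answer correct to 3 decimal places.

98.735

Midpoints: 45, 55, 65, 75
n = 97, Σfm = 5665, mean = 58.4021
Σfm² = 340425
Σf(m − x̄)² = Σfm² − (Σfm)²/n = 340425 − 5665²/97 = 9577.3196
Population variance = 9577.3196 / 97 = 98.7353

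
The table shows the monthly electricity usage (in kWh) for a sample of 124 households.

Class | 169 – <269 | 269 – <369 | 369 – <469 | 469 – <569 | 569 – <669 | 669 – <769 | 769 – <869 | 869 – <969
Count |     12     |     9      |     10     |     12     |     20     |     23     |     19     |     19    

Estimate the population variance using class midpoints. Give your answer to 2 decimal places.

Midpoints: 219, 319, 419, 519, 619, 719, 819, 919
n = 124, Σfm = 77856, mean = 627.8710
Σfm² = 54823764
Σf(m − x̄)² = Σfm² − (Σfm)²/n = 54823764 − 77856²/124 = 5940241.9355
Population variance = 5940241.9355 / 124 = 47905.1769

47905.18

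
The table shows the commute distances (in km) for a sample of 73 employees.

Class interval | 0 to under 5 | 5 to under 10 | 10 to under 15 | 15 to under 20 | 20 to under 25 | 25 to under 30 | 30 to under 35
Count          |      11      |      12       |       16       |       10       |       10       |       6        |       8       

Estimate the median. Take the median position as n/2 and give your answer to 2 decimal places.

14.22

Cumulative frequencies: 11, 23, 39, 49, 59, 65, 73
n = 73; position = n/2 = 36.5.
This falls in the class 10 to under 15: L = 10, F = 23, f = 16, h = 5.
Median ≈ 10 + ((36.5 − 23) / 16) × 5 = 14.2188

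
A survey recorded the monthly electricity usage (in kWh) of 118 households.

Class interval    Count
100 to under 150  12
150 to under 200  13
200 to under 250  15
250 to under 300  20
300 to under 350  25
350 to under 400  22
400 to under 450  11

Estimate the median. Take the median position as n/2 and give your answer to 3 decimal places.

297.500

Cumulative frequencies: 12, 25, 40, 60, 85, 107, 118
n = 118; position = n/2 = 59.
This falls in the class 250 to under 300: L = 250, F = 40, f = 20, h = 50.
Median ≈ 250 + ((59 − 40) / 20) × 50 = 297.5000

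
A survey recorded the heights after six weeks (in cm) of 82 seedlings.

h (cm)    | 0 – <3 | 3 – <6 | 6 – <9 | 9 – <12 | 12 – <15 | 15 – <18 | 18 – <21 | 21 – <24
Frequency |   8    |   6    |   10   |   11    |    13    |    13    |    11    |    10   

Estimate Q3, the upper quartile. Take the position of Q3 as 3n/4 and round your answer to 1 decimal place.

Cumulative frequencies: 8, 14, 24, 35, 48, 61, 72, 82
n = 82; position = 3n/4 = 61.5.
This falls in the class 18 – <21: L = 18, F = 61, f = 11, h = 3.
Upper quartile ≈ 18 + ((61.5 − 61) / 11) × 3 = 18.1364

18.1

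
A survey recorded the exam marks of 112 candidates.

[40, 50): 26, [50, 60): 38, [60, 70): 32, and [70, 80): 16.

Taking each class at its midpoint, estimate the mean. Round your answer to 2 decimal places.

Midpoints: 45, 55, 65, 75
Σfm = 26×45 + 38×55 + 32×65 + 16×75 = 6540
n = Σf = 112
Mean = 6540 / 112 = 58.3929

58.39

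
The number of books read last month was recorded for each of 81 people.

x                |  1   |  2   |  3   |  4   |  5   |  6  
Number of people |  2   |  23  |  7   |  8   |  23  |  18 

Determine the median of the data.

Cumulative frequencies: 2, 25, 32, 40, 63, 81
n = 81, so the median is the value in position (n+1)/2 = 41.
Position 41 falls at value 5.

5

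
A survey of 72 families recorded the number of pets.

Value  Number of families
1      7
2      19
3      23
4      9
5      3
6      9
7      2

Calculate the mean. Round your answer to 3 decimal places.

3.236

Values: 1, 2, 3, 4, 5, 6, 7
Σfx = 7×1 + 19×2 + 23×3 + 9×4 + 3×5 + 9×6 + 2×7 = 233
n = Σf = 72
Mean = 233 / 72 = 3.2361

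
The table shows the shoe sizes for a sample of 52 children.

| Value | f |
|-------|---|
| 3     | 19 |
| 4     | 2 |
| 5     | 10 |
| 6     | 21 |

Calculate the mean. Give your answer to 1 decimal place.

Values: 3, 4, 5, 6
Σfx = 19×3 + 2×4 + 10×5 + 21×6 = 241
n = Σf = 52
Mean = 241 / 52 = 4.6346

4.6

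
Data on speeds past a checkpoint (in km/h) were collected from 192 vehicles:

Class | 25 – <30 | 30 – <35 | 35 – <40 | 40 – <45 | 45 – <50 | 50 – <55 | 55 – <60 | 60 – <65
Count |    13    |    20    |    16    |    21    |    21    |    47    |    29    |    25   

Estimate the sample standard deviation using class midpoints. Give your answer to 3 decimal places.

Midpoints: 27.5, 32.5, 37.5, 42.5, 47.5, 52.5, 57.5, 62.5
n = 192, Σfm = 9195, mean = 47.8906
Σfm² = 461850
Σf(m − x̄)² = Σfm² − (Σfm)²/n = 461850 − 9195²/192 = 21495.7031
Sample variance = 21495.7031 / 191 = 112.5429
Standard deviation = √112.5429 = 10.6086

10.609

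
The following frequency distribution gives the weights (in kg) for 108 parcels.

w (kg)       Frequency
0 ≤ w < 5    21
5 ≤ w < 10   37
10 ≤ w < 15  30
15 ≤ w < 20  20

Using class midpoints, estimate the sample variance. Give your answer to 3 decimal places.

25.413

Midpoints: 2.5, 7.5, 12.5, 17.5
n = 108, Σfm = 1055, mean = 9.7685
Σfm² = 13025
Σf(m − x̄)² = Σfm² − (Σfm)²/n = 13025 − 1055²/108 = 2719.2130
Sample variance = 2719.2130 / 107 = 25.4132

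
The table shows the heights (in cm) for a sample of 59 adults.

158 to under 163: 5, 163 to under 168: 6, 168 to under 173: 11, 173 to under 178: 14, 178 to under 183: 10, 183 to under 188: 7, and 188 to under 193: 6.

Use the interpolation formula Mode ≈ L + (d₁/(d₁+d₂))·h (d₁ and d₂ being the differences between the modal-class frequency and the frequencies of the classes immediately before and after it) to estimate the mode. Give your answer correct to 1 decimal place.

Modal class: 173 to under 178 (highest frequency 14).
d₁ = 14 − 11 = 3, d₂ = 14 − 10 = 4
Mode ≈ 173 + (3/(3+4)) × 5 = 173 + 2.1429 = 175.1429

175.1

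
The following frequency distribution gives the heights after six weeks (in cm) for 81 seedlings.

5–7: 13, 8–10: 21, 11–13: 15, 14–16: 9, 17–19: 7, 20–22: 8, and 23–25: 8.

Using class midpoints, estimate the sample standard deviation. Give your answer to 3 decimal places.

Midpoints: 6, 9, 12, 15, 18, 21, 24
n = 81, Σfm = 1068, mean = 13.1852
Σfm² = 16758
Σf(m − x̄)² = Σfm² − (Σfm)²/n = 16758 − 1068²/81 = 2676.2222
Sample variance = 2676.2222 / 80 = 33.4528
Standard deviation = √33.4528 = 5.7838

5.784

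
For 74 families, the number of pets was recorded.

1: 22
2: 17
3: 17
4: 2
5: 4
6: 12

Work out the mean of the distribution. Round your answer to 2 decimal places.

2.80

Values: 1, 2, 3, 4, 5, 6
Σfx = 22×1 + 17×2 + 17×3 + 2×4 + 4×5 + 12×6 = 207
n = Σf = 74
Mean = 207 / 74 = 2.7973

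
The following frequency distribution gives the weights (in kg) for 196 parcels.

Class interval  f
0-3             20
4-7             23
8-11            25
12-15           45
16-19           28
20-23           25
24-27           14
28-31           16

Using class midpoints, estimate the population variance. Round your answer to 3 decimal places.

Midpoints: 1.5, 5.5, 9.5, 13.5, 17.5, 21.5, 25.5, 29.5
n = 196, Σfm = 2858, mean = 14.5816
Σfm² = 54357
Σf(m − x̄)² = Σfm² − (Σfm)²/n = 54357 − 2858²/196 = 12682.6939
Population variance = 12682.6939 / 196 = 64.7076

64.708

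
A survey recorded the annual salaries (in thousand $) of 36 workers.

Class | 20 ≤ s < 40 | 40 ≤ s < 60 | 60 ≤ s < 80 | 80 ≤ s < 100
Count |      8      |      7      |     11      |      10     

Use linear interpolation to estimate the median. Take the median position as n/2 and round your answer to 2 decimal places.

Cumulative frequencies: 8, 15, 26, 36
n = 36; position = n/2 = 18.
This falls in the class 60 ≤ s < 80: L = 60, F = 15, f = 11, h = 20.
Median ≈ 60 + ((18 − 15) / 11) × 20 = 65.4545

65.45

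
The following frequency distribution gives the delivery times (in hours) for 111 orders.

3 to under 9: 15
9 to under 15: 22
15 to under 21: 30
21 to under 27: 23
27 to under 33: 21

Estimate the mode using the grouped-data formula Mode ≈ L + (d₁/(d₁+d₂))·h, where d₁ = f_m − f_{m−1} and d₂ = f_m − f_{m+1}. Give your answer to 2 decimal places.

18.20

Modal class: 15 to under 21 (highest frequency 30).
d₁ = 30 − 22 = 8, d₂ = 30 − 23 = 7
Mode ≈ 15 + (8/(8+7)) × 6 = 15 + 3.2000 = 18.2000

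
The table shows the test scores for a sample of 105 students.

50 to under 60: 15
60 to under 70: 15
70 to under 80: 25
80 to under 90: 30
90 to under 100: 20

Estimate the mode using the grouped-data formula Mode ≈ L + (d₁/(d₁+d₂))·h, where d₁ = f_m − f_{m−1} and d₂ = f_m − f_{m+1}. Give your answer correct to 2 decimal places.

83.33

Modal class: 80 to under 90 (highest frequency 30).
d₁ = 30 − 25 = 5, d₂ = 30 − 20 = 10
Mode ≈ 80 + (5/(5+10)) × 10 = 80 + 3.3333 = 83.3333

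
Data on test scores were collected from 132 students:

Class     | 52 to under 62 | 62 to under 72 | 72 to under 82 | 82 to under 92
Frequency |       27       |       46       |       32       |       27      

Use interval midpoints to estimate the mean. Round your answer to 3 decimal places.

Midpoints: 57, 67, 77, 87
Σfm = 27×57 + 46×67 + 32×77 + 27×87 = 9434
n = Σf = 132
Mean = 9434 / 132 = 71.4697

71.470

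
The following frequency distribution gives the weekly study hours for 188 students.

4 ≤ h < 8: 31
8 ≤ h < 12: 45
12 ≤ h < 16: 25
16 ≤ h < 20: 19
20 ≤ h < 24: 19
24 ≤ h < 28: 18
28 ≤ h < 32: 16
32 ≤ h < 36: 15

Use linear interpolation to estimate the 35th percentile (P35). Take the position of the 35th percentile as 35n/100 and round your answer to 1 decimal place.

11.1

Cumulative frequencies: 31, 76, 101, 120, 139, 157, 173, 188
n = 188; position = 35n/100 = 65.8.
This falls in the class 8 ≤ h < 12: L = 8, F = 31, f = 45, h = 4.
35th percentile ≈ 8 + ((65.8 − 31) / 45) × 4 = 11.0933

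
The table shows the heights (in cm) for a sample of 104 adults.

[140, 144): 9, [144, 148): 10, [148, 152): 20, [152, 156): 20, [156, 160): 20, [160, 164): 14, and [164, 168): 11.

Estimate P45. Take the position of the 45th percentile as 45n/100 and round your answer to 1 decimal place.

153.6

Cumulative frequencies: 9, 19, 39, 59, 79, 93, 104
n = 104; position = 45n/100 = 46.8.
This falls in the class [152, 156): L = 152, F = 39, f = 20, h = 4.
45th percentile ≈ 152 + ((46.8 − 39) / 20) × 4 = 153.5600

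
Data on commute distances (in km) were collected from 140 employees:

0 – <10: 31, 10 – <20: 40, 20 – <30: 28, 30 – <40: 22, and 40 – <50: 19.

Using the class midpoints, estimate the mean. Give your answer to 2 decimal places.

Midpoints: 5, 15, 25, 35, 45
Σfm = 31×5 + 40×15 + 28×25 + 22×35 + 19×45 = 3080
n = Σf = 140
Mean = 3080 / 140 = 22.0000

22.00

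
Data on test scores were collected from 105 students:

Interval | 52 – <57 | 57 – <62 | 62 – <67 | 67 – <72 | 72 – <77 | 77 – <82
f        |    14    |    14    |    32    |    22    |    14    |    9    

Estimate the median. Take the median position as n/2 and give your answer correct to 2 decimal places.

Cumulative frequencies: 14, 28, 60, 82, 96, 105
n = 105; position = n/2 = 52.5.
This falls in the class 62 – <67: L = 62, F = 28, f = 32, h = 5.
Median ≈ 62 + ((52.5 − 28) / 32) × 5 = 65.8281

65.83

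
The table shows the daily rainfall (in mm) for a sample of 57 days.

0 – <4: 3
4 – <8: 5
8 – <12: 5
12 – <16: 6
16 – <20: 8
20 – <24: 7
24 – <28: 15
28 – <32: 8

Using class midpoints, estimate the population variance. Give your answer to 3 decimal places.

Midpoints: 2, 6, 10, 14, 18, 22, 26, 30
n = 57, Σfm = 1098, mean = 19.2632
Σfm² = 25188
Σf(m − x̄)² = Σfm² − (Σfm)²/n = 25188 − 1098²/57 = 4037.0526
Population variance = 4037.0526 / 57 = 70.8255

70.825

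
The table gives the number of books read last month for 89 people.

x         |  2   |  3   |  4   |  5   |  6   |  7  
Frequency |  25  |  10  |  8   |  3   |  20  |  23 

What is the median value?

5

Cumulative frequencies: 25, 35, 43, 46, 66, 89
n = 89, so the median is the value in position (n+1)/2 = 45.
Position 45 falls at value 5.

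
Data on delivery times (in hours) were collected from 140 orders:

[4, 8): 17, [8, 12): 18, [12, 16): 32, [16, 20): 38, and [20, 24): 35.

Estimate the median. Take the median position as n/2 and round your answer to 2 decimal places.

Cumulative frequencies: 17, 35, 67, 105, 140
n = 140; position = n/2 = 70.
This falls in the class [16, 20): L = 16, F = 67, f = 38, h = 4.
Median ≈ 16 + ((70 − 67) / 38) × 4 = 16.3158

16.32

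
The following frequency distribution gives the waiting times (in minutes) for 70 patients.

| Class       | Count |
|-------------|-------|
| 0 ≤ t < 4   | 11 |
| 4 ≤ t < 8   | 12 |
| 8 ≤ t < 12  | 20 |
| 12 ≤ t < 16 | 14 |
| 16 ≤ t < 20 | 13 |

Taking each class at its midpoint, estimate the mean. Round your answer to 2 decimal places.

10.34

Midpoints: 2, 6, 10, 14, 18
Σfm = 11×2 + 12×6 + 20×10 + 14×14 + 13×18 = 724
n = Σf = 70
Mean = 724 / 70 = 10.3429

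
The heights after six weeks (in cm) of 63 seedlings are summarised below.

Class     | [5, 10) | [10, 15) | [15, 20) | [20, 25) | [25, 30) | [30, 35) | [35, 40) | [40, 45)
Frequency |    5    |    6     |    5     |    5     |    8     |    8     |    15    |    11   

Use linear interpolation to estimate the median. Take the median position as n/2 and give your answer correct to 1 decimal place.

Cumulative frequencies: 5, 11, 16, 21, 29, 37, 52, 63
n = 63; position = n/2 = 31.5.
This falls in the class [30, 35): L = 30, F = 29, f = 8, h = 5.
Median ≈ 30 + ((31.5 − 29) / 8) × 5 = 31.5625

31.6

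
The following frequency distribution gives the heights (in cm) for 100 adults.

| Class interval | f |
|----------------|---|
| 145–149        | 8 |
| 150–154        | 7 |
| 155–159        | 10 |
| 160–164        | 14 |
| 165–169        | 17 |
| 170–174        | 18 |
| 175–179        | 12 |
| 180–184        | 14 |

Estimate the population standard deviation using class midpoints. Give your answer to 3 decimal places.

10.451

Midpoints: 147, 152, 157, 162, 167, 172, 177, 182
n = 100, Σfm = 16685, mean = 166.8500
Σfm² = 2794815
Σf(m − x̄)² = Σfm² − (Σfm)²/n = 2794815 − 16685²/100 = 10922.7500
Population variance = 10922.7500 / 100 = 109.2275
Standard deviation = √109.2275 = 10.4512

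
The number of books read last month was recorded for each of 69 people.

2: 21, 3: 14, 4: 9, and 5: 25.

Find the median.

Cumulative frequencies: 21, 35, 44, 69
n = 69, so the median is the value in position (n+1)/2 = 35.
Position 35 falls at value 3.

3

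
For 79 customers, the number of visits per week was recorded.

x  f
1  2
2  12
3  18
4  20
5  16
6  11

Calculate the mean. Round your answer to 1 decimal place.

3.9

Values: 1, 2, 3, 4, 5, 6
Σfx = 2×1 + 12×2 + 18×3 + 20×4 + 16×5 + 11×6 = 306
n = Σf = 79
Mean = 306 / 79 = 3.8734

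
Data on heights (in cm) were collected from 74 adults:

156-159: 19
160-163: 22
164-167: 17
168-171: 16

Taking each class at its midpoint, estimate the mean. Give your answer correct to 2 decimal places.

163.12

Midpoints: 157.5, 161.5, 165.5, 169.5
Σfm = 19×157.5 + 22×161.5 + 17×165.5 + 16×169.5 = 12071
n = Σf = 74
Mean = 12071 / 74 = 163.1216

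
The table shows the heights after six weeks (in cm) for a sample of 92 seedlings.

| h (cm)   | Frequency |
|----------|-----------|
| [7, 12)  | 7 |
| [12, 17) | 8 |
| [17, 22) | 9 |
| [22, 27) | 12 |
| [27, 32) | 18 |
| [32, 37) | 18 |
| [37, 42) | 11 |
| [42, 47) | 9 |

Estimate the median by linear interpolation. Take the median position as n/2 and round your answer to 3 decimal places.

Cumulative frequencies: 7, 15, 24, 36, 54, 72, 83, 92
n = 92; position = n/2 = 46.
This falls in the class [27, 32): L = 27, F = 36, f = 18, h = 5.
Median ≈ 27 + ((46 − 36) / 18) × 5 = 29.7778

29.778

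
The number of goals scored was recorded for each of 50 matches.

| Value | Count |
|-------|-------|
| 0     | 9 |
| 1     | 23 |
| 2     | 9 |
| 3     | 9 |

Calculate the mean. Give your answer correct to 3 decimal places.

1.360

Values: 0, 1, 2, 3
Σfx = 9×0 + 23×1 + 9×2 + 9×3 = 68
n = Σf = 50
Mean = 68 / 50 = 1.3600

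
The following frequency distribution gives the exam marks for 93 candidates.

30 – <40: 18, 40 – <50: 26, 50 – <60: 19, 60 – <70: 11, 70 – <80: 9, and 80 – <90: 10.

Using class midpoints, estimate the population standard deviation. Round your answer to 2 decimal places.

Midpoints: 35, 45, 55, 65, 75, 85
n = 93, Σfm = 5085, mean = 54.6774
Σfm² = 301525
Σf(m − x̄)² = Σfm² − (Σfm)²/n = 301525 − 5085²/93 = 23490.3226
Population variance = 23490.3226 / 93 = 252.5841
Standard deviation = √252.5841 = 15.8929

15.89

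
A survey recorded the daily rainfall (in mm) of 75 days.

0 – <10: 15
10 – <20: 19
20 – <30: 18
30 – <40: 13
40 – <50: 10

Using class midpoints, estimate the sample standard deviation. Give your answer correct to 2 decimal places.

Midpoints: 5, 15, 25, 35, 45
n = 75, Σfm = 1715, mean = 22.8667
Σfm² = 52075
Σf(m − x̄)² = Σfm² − (Σfm)²/n = 52075 − 1715²/75 = 12858.6667
Sample variance = 12858.6667 / 74 = 173.7658
Standard deviation = √173.7658 = 13.1820

13.18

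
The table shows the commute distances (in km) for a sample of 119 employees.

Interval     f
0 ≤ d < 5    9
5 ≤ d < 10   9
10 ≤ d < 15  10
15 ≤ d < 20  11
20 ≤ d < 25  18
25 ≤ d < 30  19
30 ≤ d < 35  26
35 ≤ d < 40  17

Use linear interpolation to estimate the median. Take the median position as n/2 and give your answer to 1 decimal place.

Cumulative frequencies: 9, 18, 28, 39, 57, 76, 102, 119
n = 119; position = n/2 = 59.5.
This falls in the class 25 ≤ d < 30: L = 25, F = 57, f = 19, h = 5.
Median ≈ 25 + ((59.5 − 57) / 19) × 5 = 25.6579

25.7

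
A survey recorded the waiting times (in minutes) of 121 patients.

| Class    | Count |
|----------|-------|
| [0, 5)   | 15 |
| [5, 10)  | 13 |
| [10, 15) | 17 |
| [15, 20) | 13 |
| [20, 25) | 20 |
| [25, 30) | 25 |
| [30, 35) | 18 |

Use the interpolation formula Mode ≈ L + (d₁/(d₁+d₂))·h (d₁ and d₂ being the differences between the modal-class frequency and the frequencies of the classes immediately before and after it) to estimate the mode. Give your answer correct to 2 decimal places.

Modal class: [25, 30) (highest frequency 25).
d₁ = 25 − 20 = 5, d₂ = 25 − 18 = 7
Mode ≈ 25 + (5/(5+7)) × 5 = 25 + 2.0833 = 27.0833

27.08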